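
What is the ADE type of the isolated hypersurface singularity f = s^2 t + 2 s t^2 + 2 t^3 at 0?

The Hessian of f at 0 is [[0, 0], [0, 0]] with rank 0, so corank 2. A Groebner basis of the Jacobian ideal J(f) in C{s,t} is {t^3, s^2 + 2*t^2, s*t + t^2}; counting standard monomials gives mu = 4. Corank 2; j^3 = t*(s^2 + 2*s*t + 2*t^2) splits into three distinct lines over C (the quadratic factor has nonzero discriminant), so D_4.

D4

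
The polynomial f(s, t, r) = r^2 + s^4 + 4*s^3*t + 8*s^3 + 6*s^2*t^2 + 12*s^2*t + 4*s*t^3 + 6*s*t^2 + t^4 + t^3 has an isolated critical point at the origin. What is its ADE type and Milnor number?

Type E_6, Milnor number mu = 6.

The Hessian of f at 0 is [[0, 0, 0], [0, 0, 0], [0, 0, 2]] with rank 1, so corank 2. A Groebner basis of the Jacobian ideal J(f) in C{s,t,r} is {t^4, s*t^2 + 2*t^3/3, s^2 + s*t + t^2/4, r}; counting standard monomials gives mu = 6. Corank 2; j^3 = (2*s + t)^3 is a perfect cube, so E-series; the 4-jet and mu = 6 give E_6.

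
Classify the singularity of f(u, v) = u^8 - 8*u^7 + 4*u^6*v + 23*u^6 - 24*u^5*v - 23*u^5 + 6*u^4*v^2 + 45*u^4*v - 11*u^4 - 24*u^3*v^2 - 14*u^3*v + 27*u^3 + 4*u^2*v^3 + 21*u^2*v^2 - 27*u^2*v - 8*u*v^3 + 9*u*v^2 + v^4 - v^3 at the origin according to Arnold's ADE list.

E_6

The Hessian of f at 0 has rank 0. Corank 2; j^3 = (3*u - v)^3 is a perfect cube, so E-series; the 4-jet and mu = 6 give E_6.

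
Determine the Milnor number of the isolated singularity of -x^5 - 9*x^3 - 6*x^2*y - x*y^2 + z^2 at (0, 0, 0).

6

The Hessian of f at 0 has rank 1. Corank 2; j^3 = -x*(3*x + y)^2 has shape L^2 M (L != M), so D-series; mu = 6 gives D_6.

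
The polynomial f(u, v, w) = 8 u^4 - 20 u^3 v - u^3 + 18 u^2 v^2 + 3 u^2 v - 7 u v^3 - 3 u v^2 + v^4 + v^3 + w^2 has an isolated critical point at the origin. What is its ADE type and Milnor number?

Type E7, Milnor number mu = 7.

The Hessian of f at 0 has rank 1. Corank 2; j^3 = -(u - v)^3 is a perfect cube, so E-series; the 4-jet and mu = 7 give E_7.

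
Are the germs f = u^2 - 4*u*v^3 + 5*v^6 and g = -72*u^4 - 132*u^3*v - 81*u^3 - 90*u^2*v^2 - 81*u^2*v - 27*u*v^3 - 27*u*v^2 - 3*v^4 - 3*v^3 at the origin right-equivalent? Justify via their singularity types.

No.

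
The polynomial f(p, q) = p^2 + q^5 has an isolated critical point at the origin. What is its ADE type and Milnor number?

The Hessian of f at 0 is [[2, 0], [0, 0]] with rank 1, so corank 1. A Groebner basis of the Jacobian ideal J(f) in C{p,q} is {q^4, p}; counting standard monomials gives mu = 4. Corank 1: A-series; mu = 4 gives A_4.

Type A_{4}, Milnor number mu = 4.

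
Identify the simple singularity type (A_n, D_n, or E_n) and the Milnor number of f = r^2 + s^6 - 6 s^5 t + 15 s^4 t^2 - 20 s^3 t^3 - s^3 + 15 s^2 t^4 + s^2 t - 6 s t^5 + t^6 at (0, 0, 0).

Type D_{7}, Milnor number mu = 7.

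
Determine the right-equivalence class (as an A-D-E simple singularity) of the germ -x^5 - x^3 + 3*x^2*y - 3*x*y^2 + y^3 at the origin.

E_8

The Hessian of f at 0 has rank 0. Corank 2; j^3 = -(x - y)^3 is a perfect cube, so E-series; the 5-jet and mu = 8 give E_8.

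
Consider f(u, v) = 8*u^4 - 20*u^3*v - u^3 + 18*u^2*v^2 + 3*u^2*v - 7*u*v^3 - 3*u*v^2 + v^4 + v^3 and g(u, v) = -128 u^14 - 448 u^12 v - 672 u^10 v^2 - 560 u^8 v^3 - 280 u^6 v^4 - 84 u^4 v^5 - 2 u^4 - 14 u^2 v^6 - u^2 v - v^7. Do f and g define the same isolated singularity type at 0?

The Hessian of f at 0 has rank 0. Corank 2; j^3 = -(u - v)^3 is a perfect cube, so E-series; the 4-jet and mu = 7 give E_7. The Hessian of g at 0 has rank 0. Corank 2; j^3 = -u^2*v has shape L^2 M (L != M), so D-series; mu = 8 gives D_8. f is E_7 but g is D_8, hence not right-equivalent.

No.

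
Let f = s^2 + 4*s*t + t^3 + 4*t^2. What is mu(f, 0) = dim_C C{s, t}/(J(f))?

2

The Hessian of f at 0 has rank 1. Corank 1: A-series; mu = 2 gives A_2.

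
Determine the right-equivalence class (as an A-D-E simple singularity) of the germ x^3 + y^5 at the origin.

The Hessian of f at 0 is [[0, 0], [0, 0]] with rank 0, so corank 2. A Groebner basis of the Jacobian ideal J(f) in C{x,y} is {y^4, x^2}; counting standard monomials gives mu = 8. Corank 2; j^3 = x^3 is a perfect cube, so E-series; the 5-jet and mu = 8 give E_8.

E8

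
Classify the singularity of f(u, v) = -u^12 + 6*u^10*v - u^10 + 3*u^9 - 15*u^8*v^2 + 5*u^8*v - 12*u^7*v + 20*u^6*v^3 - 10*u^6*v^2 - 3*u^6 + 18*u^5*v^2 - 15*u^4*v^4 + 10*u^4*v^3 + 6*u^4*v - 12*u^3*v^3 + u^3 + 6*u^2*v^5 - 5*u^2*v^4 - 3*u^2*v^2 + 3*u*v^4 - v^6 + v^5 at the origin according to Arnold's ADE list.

E8

The Hessian of f at 0 has rank 0. Corank 2; j^3 = u^3 is a perfect cube, so E-series; the 5-jet and mu = 8 give E_8.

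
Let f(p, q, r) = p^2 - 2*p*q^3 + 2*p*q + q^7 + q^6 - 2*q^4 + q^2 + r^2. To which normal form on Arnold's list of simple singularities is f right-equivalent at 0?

A_{6}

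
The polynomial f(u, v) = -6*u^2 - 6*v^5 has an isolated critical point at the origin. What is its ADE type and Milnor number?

Type A_4, Milnor number mu = 4.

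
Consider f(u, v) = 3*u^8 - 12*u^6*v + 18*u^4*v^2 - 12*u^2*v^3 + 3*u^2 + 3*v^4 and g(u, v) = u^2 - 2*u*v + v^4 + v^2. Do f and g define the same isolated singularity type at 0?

Yes.

The Hessian of f at 0 is [[6, 0], [0, 0]] with rank 1, so corank 1. A Groebner basis of the Jacobian ideal J(f) in C{u,v} is {v^3, u}; counting standard monomials gives mu = 3. Corank 1: A-series; mu = 3 gives A_3. The Hessian of g at 0 is [[2, -2], [-2, 2]] with rank 1, so corank 1. A Groebner basis of the Jacobian ideal J(g) in C{u,v} is {v^3, u - v}; counting standard monomials gives mu = 3. Corank 1: A-series; mu = 3 gives A_3. Both have type A_3, hence right-equivalent.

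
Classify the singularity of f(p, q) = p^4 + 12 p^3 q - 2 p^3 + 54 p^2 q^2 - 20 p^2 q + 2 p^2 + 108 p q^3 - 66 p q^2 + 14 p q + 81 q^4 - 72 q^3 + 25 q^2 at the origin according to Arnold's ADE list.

A_{1}

The Hessian of f at 0 is [[4, 14], [14, 50]] with rank 2, so corank 0. A Groebner basis of the Jacobian ideal J(f) in C{p,q} is {p, q}; counting standard monomials gives mu = 1. Corank 0: nondegenerate Morse point, so A_1.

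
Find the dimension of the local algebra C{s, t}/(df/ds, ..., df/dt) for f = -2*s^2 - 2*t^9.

8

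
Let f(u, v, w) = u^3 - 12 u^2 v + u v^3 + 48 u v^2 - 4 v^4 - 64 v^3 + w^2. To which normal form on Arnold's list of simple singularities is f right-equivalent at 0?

E_{7}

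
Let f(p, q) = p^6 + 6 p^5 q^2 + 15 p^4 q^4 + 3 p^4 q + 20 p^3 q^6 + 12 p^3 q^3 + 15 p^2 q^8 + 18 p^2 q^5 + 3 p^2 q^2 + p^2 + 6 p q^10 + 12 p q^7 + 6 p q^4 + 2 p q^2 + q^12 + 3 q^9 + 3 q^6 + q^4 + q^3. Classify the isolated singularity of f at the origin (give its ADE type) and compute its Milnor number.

Type A_2, Milnor number mu = 2.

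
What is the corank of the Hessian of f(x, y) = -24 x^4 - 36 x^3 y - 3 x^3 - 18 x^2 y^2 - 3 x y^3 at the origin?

2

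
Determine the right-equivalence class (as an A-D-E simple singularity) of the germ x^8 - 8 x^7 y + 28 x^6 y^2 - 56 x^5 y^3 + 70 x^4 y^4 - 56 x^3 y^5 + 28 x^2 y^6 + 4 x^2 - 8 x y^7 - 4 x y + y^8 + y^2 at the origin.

A7

The Hessian of f at 0 is [[8, -4], [-4, 2]] with rank 1, so corank 1. A Groebner basis of the Jacobian ideal J(f) in C{x,y} is {y^7, x - y/2}; counting standard monomials gives mu = 7. Corank 1: A-series; mu = 7 gives A_7.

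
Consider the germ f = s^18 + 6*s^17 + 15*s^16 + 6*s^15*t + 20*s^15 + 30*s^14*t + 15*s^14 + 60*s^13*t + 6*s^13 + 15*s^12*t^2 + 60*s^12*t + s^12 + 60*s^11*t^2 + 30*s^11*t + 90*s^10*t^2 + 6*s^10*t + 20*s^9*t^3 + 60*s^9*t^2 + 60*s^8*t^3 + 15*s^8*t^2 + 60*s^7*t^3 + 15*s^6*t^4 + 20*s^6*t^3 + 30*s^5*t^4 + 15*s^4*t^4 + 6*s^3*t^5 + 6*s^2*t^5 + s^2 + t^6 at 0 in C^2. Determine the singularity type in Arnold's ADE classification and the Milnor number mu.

The Hessian of f at 0 has rank 1. Corank 1: A-series; mu = 5 gives A_5.

Type A_5, Milnor number mu = 5.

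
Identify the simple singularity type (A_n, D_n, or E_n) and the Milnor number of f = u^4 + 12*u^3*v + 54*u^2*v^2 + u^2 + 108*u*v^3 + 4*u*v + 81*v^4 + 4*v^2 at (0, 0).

Type A3, Milnor number mu = 3.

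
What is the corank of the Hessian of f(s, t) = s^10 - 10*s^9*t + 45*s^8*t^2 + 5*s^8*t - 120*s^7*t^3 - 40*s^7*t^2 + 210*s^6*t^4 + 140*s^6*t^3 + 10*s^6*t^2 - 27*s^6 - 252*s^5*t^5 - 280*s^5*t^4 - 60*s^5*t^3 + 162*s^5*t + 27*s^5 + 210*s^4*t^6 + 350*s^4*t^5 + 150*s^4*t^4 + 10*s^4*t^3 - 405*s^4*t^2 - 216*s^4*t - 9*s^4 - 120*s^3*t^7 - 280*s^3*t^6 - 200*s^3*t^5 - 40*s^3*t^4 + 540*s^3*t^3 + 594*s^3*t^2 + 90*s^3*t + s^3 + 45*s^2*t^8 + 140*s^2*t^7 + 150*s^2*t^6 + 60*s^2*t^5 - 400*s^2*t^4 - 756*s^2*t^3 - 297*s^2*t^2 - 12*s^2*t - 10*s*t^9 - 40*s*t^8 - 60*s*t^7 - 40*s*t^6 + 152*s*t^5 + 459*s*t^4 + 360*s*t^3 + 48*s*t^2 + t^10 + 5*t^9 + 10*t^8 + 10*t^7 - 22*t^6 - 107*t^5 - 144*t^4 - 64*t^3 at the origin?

2

The Hessian at 0 is [[0, 0], [0, 0]] of rank 0; hence corank 2.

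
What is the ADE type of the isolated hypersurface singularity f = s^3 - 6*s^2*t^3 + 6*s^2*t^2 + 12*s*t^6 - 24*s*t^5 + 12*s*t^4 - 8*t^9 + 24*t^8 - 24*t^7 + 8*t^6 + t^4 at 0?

The Hessian of f at 0 has rank 0. Corank 2; j^3 = s^3 is a perfect cube, so E-series; the 4-jet and mu = 6 give E_6.

E6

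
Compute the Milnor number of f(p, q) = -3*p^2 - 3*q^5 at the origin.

4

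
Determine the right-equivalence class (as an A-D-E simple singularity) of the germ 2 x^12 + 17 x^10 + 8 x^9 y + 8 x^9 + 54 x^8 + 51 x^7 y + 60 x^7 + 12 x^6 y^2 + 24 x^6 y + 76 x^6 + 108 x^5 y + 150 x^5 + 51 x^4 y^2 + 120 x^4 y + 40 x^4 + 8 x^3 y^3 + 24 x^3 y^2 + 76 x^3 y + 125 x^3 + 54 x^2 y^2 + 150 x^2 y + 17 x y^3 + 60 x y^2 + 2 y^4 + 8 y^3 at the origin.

The Hessian of f at 0 is [[0, 0], [0, 0]] with rank 0, so corank 2. A Groebner basis of the Jacobian ideal J(f) in C{x,y} is {1171875*x^2/4 + 234375*x*y + y^4 + 125*y^3/4 + 46875*y^2, x^3 + 675*x^2/2 + 270*x*y + y^3/10 + 54*y^2, x^2*y - 2125*x^2/4 - 425*x*y - 13*y^3/60 - 85*y^2, 625*x^2 + x*y^2 + 500*x*y + 7*y^3/15 + 100*y^2}; counting standard monomials gives mu = 7. Corank 2; j^3 = (5*x + 2*y)^3 is a perfect cube, so E-series; the 4-jet and mu = 7 give E_7.

E_{7}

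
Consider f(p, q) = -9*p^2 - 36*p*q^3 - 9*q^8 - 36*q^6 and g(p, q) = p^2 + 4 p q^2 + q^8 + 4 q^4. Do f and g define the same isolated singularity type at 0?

Yes.

The Hessian of f at 0 has rank 1. Corank 1: A-series; mu = 7 gives A_7. The Hessian of g at 0 has rank 1. Corank 1: A-series; mu = 7 gives A_7. Both have type A_7, hence right-equivalent.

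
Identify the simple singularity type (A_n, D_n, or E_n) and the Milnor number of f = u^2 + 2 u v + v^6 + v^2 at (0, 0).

The Hessian of f at 0 has rank 1. Corank 1: A-series; mu = 5 gives A_5.

Type A_{5}, Milnor number mu = 5.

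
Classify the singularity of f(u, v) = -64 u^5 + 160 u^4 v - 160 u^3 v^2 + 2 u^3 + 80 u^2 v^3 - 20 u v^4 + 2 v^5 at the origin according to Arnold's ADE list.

E8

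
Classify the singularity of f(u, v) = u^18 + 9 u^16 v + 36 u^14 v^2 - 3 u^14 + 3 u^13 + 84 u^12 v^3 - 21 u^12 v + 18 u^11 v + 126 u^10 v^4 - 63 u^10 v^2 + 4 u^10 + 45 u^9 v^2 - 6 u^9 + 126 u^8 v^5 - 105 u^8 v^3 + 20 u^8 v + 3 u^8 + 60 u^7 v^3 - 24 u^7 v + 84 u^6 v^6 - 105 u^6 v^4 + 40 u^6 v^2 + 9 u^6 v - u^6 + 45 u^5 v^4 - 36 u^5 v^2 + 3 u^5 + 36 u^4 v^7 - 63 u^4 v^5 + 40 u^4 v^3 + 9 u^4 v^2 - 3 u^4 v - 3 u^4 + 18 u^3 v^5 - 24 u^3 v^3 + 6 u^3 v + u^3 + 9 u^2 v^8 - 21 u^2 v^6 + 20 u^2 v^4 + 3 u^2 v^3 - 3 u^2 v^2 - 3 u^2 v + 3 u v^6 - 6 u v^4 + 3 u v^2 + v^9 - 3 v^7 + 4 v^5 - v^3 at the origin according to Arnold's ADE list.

The Hessian of f at 0 has rank 0. Corank 2; j^3 = (u - v)^3 is a perfect cube, so E-series; the 5-jet and mu = 8 give E_8.

E8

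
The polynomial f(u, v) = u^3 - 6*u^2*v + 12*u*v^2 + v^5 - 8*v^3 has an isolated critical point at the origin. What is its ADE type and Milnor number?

The Hessian of f at 0 has rank 0. Corank 2; j^3 = (u - 2*v)^3 is a perfect cube, so E-series; the 5-jet and mu = 8 give E_8.

Type E8, Milnor number mu = 8.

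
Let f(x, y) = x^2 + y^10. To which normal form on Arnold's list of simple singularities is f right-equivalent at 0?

A9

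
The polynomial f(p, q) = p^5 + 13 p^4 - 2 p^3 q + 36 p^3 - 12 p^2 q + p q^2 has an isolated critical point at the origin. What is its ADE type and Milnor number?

Type D5, Milnor number mu = 5.

The Hessian of f at 0 has rank 0. Corank 2; j^3 = p*(6*p - q)^2 has shape L^2 M (L != M), so D-series; mu = 5 gives D_5.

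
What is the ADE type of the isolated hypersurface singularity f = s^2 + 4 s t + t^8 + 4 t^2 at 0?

A_{7}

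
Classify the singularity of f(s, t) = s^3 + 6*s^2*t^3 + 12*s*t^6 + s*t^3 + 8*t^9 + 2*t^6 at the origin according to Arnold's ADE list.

The Hessian of f at 0 has rank 0. Corank 2; j^3 = s^3 is a perfect cube, so E-series; the 4-jet and mu = 7 give E_7.

E_7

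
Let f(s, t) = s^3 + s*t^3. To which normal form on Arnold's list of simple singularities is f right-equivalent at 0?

The Hessian of f at 0 is [[0, 0], [0, 0]] with rank 0, so corank 2. A Groebner basis of the Jacobian ideal J(f) in C{s,t} is {s^3, s*t^2, 3*s^2 + t^3}; counting standard monomials gives mu = 7. Corank 2; j^3 = s^3 is a perfect cube, so E-series; the 4-jet and mu = 7 give E_7.

E_7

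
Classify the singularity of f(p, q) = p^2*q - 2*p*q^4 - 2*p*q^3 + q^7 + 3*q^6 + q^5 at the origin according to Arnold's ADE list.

D7

The Hessian of f at 0 is [[0, 0], [0, 0]] with rank 0, so corank 2. A Groebner basis of the Jacobian ideal J(f) in C{p,q} is {-p*q + q^4 + q^3, p^3, p^2*q + p^2/4 - p*q/4 + q^3/4, p^2/4 + p*q^2 - 5*p*q/4 + 5*q^3/4}; counting standard monomials gives mu = 7. Corank 2; j^3 = p^2*q has shape L^2 M (L != M), so D-series; mu = 7 gives D_7.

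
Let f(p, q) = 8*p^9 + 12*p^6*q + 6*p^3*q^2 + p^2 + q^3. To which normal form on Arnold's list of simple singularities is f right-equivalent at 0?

The Hessian of f at 0 has rank 1. Corank 1: A-series; mu = 2 gives A_2.

A_{2}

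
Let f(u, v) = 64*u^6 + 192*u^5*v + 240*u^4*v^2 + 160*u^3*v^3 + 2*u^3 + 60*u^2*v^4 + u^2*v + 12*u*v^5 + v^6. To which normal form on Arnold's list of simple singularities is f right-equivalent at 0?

D7

The Hessian of f at 0 is [[0, 0], [0, 0]] with rank 0, so corank 2. A Groebner basis of the Jacobian ideal J(f) in C{u,v} is {-u*v/12 + v^5, u*v^2, u^2 + u*v/2}; counting standard monomials gives mu = 7. Corank 2; j^3 = u^2*(2*u + v) has shape L^2 M (L != M), so D-series; mu = 7 gives D_7.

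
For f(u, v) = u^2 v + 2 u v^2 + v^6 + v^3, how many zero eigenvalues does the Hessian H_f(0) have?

2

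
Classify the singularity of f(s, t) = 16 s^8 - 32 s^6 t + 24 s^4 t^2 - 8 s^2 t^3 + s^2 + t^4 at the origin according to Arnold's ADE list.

A3

The Hessian of f at 0 is [[2, 0], [0, 0]] with rank 1, so corank 1. A Groebner basis of the Jacobian ideal J(f) in C{s,t} is {t^3, s}; counting standard monomials gives mu = 3. Corank 1: A-series; mu = 3 gives A_3.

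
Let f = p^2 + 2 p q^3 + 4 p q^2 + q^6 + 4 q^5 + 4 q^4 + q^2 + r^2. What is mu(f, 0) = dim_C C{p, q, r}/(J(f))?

1

The Hessian of f at 0 has rank 3. Corank 0: nondegenerate Morse point, so A_1.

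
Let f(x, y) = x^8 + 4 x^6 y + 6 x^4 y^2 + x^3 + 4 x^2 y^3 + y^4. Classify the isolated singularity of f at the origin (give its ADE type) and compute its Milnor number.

Type E6, Milnor number mu = 6.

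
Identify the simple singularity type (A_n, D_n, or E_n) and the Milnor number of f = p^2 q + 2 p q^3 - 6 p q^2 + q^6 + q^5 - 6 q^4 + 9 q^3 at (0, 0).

Type D7, Milnor number mu = 7.

The Hessian of f at 0 has rank 0. Corank 2; j^3 = q*(p - 3*q)^2 has shape L^2 M (L != M), so D-series; mu = 7 gives D_7.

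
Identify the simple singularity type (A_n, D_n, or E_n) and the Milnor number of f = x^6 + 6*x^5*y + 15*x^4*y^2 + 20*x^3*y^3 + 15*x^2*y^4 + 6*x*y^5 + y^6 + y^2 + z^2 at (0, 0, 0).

Type A_5, Milnor number mu = 5.

The Hessian of f at 0 has rank 2. Corank 1: A-series; mu = 5 gives A_5.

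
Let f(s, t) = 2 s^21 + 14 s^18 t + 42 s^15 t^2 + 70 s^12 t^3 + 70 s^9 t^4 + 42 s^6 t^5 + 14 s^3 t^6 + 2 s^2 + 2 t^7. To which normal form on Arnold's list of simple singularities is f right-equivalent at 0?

The Hessian of f at 0 has rank 1. Corank 1: A-series; mu = 6 gives A_6.

A_{6}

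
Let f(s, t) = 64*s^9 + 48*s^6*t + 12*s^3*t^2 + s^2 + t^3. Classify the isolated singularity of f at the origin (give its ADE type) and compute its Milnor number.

Type A_{2}, Milnor number mu = 2.

The Hessian of f at 0 has rank 1. Corank 1: A-series; mu = 2 gives A_2.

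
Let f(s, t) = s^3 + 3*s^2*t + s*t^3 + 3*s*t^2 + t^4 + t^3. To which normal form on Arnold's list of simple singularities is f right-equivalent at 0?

The Hessian of f at 0 has rank 0. Corank 2; j^3 = (s + t)^3 is a perfect cube, so E-series; the 4-jet and mu = 7 give E_7.

E_7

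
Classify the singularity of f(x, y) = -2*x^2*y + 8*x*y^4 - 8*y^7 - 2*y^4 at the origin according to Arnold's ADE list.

D_5

The Hessian of f at 0 has rank 0. Corank 2; j^3 = -2*x^2*y has shape L^2 M (L != M), so D-series; mu = 5 gives D_5.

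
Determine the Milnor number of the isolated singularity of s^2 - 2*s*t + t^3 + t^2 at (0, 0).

The Hessian of f at 0 has rank 1. Corank 1: A-series; mu = 2 gives A_2.

2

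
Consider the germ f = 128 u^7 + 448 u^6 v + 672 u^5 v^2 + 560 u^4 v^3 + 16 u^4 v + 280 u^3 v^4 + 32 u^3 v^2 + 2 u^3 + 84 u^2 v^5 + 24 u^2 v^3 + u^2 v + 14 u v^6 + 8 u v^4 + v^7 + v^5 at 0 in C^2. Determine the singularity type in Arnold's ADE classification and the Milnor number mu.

Type D_{6}, Milnor number mu = 6.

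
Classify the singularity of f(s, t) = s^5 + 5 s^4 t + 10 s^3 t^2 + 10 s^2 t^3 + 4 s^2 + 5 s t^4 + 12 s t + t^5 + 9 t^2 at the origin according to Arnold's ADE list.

A4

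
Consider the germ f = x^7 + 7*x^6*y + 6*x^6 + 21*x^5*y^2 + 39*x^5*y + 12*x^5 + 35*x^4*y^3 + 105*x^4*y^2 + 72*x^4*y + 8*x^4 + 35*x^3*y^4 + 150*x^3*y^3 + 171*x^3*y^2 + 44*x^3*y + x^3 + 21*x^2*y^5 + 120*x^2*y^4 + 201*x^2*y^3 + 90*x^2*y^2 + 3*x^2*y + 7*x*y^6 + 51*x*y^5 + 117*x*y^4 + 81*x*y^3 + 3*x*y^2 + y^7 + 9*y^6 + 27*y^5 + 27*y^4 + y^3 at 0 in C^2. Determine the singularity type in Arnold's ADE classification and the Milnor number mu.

The Hessian of f at 0 is [[0, 0], [0, 0]] with rank 0, so corank 2. A Groebner basis of the Jacobian ideal J(f) in C{x,y} is {3*x^2/4 + 3*x*y/2 + y^4 + y^3/4 + 3*y^2/4, x^3 + 15*x^2/4 + 15*x*y/2 + 9*y^3/4 + 15*y^2/4, x^2*y - 9*x^2/4 - 9*x*y/2 - 7*y^3/4 - 9*y^2/4, x^2 + x*y^2 + 2*x*y + 4*y^3/3 + y^2}; counting standard monomials gives mu = 7. Corank 2; j^3 = (x + y)^3 is a perfect cube, so E-series; the 4-jet and mu = 7 give E_7.

Type E_7, Milnor number mu = 7.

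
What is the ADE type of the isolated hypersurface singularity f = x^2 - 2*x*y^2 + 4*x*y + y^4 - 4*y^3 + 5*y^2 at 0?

The Hessian of f at 0 has rank 2. Corank 0: nondegenerate Morse point, so A_1.

A_{1}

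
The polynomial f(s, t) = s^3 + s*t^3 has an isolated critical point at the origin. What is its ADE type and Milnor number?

Type E_{7}, Milnor number mu = 7.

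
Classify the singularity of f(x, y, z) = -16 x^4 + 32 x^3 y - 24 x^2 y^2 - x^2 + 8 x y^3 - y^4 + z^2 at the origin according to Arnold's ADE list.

A3

The Hessian of f at 0 has rank 2. Corank 1: A-series; mu = 3 gives A_3.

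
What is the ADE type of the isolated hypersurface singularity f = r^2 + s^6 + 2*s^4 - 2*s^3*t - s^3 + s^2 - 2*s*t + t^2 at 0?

A_{2}

The Hessian of f at 0 has rank 2. Corank 1: A-series; mu = 2 gives A_2.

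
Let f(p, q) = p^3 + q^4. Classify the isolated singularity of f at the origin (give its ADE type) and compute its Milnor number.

The Hessian of f at 0 is [[0, 0], [0, 0]] with rank 0, so corank 2. A Groebner basis of the Jacobian ideal J(f) in C{p,q} is {q^3, p^2}; counting standard monomials gives mu = 6. Corank 2; j^3 = p^3 is a perfect cube, so E-series; the 4-jet and mu = 6 give E_6.

Type E_{6}, Milnor number mu = 6.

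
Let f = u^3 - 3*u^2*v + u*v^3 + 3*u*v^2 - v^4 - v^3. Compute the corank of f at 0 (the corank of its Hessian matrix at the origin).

2

Hessian at 0 has rank 0.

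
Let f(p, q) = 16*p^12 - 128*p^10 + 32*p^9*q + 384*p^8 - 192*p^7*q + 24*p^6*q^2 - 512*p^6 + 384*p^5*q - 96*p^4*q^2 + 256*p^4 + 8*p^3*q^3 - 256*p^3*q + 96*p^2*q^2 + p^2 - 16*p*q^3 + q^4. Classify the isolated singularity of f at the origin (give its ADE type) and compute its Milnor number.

Type A3, Milnor number mu = 3.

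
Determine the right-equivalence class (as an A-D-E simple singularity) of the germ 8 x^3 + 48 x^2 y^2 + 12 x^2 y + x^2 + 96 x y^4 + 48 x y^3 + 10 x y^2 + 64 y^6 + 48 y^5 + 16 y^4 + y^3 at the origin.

A_{2}

The Hessian of f at 0 has rank 1. Corank 1: A-series; mu = 2 gives A_2.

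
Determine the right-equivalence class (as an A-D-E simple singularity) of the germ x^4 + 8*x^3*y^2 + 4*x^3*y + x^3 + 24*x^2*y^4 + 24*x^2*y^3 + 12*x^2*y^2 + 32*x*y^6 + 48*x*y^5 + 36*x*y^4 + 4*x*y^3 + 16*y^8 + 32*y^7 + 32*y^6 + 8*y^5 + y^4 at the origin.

The Hessian of f at 0 is [[0, 0], [0, 0]] with rank 0, so corank 2. A Groebner basis of the Jacobian ideal J(f) in C{x,y} is {x^3, x^2*y, x^2/4 + x*y^2, -3*x^2/4 + y^3}; counting standard monomials gives mu = 6. Corank 2; j^3 = x^3 is a perfect cube, so E-series; the 4-jet and mu = 6 give E_6.

E6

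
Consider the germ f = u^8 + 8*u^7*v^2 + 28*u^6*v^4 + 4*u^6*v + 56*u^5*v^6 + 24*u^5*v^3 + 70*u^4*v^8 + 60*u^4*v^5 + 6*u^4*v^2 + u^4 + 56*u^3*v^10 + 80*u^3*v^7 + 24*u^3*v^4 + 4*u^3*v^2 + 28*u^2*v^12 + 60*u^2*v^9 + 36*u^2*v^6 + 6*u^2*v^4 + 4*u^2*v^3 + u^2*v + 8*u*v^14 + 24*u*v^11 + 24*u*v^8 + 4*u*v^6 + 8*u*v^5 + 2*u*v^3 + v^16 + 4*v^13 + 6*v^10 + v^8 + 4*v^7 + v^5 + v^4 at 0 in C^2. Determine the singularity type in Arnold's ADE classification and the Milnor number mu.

Type D5, Milnor number mu = 5.

The Hessian of f at 0 is [[0, 0], [0, 0]] with rank 0, so corank 2. A Groebner basis of the Jacobian ideal J(f) in C{u,v} is {u*v^2, u*v + v^3, u^2 - 4*u*v}; counting standard monomials gives mu = 5. Corank 2; j^3 = u^2*v has shape L^2 M (L != M), so D-series; mu = 5 gives D_5.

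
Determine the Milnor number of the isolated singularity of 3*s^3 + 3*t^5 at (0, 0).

8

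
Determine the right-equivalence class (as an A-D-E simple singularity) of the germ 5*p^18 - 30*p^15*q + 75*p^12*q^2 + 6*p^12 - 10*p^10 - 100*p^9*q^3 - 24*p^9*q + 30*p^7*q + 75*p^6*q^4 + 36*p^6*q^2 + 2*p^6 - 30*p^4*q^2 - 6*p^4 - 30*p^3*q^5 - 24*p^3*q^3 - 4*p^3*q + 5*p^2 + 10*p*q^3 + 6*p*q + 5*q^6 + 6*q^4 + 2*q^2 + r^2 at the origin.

A_1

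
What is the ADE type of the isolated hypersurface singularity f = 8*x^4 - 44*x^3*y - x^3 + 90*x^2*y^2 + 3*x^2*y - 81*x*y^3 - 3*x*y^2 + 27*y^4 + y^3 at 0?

The Hessian of f at 0 is [[0, 0], [0, 0]] with rank 0, so corank 2. A Groebner basis of the Jacobian ideal J(f) in C{x,y} is {3*x^2/4 - 3*x*y/2 + y^4 + y^3/4 + 3*y^2/4, x^3 - 15*x^2/4 + 15*x*y/2 - 9*y^3/4 - 15*y^2/4, x^2*y - 9*x^2/4 + 9*x*y/2 - 7*y^3/4 - 9*y^2/4, -x^2 + x*y^2 + 2*x*y - 4*y^3/3 - y^2}; counting standard monomials gives mu = 7. Corank 2; j^3 = -(x - y)^3 is a perfect cube, so E-series; the 4-jet and mu = 7 give E_7.

E_{7}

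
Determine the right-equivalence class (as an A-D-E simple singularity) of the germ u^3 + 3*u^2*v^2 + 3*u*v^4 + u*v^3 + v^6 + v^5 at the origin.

E7

The Hessian of f at 0 has rank 0. Corank 2; j^3 = u^3 is a perfect cube, so E-series; the 4-jet and mu = 7 give E_7.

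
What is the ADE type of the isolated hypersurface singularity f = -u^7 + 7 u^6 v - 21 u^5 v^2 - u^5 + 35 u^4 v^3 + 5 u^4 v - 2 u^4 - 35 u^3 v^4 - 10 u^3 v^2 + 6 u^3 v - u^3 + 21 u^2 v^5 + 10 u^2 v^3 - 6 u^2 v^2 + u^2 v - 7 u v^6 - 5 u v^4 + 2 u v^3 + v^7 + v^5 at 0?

D_{8}

The Hessian of f at 0 has rank 0. Corank 2; j^3 = -u^2*(u - v) has shape L^2 M (L != M), so D-series; mu = 8 gives D_8.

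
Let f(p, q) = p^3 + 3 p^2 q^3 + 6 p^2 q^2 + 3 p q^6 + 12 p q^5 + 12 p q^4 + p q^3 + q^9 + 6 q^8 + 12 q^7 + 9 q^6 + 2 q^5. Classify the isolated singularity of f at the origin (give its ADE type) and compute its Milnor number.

Type E_7, Milnor number mu = 7.

The Hessian of f at 0 has rank 0. Corank 2; j^3 = p^3 is a perfect cube, so E-series; the 4-jet and mu = 7 give E_7.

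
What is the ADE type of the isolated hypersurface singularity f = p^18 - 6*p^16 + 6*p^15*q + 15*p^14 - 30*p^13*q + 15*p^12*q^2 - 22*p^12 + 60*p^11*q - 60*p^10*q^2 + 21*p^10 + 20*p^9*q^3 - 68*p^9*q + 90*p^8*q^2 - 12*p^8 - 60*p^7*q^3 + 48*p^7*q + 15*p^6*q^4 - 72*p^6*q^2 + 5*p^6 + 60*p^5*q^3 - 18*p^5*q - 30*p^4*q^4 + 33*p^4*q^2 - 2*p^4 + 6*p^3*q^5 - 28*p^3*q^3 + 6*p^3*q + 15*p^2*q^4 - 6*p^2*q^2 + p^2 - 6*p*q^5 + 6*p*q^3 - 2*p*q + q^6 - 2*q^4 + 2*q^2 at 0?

The Hessian of f at 0 has rank 2. Corank 0: nondegenerate Morse point, so A_1.

A_{1}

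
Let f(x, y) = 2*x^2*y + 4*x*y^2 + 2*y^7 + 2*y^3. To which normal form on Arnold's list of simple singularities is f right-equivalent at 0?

D_8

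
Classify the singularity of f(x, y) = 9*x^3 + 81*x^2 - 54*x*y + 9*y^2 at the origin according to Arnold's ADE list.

A2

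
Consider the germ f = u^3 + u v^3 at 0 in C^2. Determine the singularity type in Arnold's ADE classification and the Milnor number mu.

Type E_7, Milnor number mu = 7.

The Hessian of f at 0 is [[0, 0], [0, 0]] with rank 0, so corank 2. A Groebner basis of the Jacobian ideal J(f) in C{u,v} is {u^3, u*v^2, 3*u^2 + v^3}; counting standard monomials gives mu = 7. Corank 2; j^3 = u^3 is a perfect cube, so E-series; the 4-jet and mu = 7 give E_7.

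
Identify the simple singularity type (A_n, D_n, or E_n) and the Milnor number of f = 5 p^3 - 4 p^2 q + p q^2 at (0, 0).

Type D4, Milnor number mu = 4.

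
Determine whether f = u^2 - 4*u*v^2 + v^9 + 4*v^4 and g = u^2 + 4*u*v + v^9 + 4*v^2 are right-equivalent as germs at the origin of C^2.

Yes.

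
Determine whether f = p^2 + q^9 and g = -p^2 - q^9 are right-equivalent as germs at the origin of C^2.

Yes.

The Hessian of f at 0 has rank 1. Corank 1: A-series; mu = 8 gives A_8. The Hessian of g at 0 has rank 1. Corank 1: A-series; mu = 8 gives A_8. Both have type A_8, hence right-equivalent.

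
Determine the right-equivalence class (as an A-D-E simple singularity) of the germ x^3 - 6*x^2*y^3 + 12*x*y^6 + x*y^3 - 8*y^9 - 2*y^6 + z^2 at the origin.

E7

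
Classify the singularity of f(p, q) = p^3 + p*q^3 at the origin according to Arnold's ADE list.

E_7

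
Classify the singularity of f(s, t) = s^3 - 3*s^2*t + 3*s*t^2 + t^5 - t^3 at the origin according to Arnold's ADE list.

The Hessian of f at 0 is [[0, 0], [0, 0]] with rank 0, so corank 2. A Groebner basis of the Jacobian ideal J(f) in C{s,t} is {t^4, s^2 - 2*s*t + t^2}; counting standard monomials gives mu = 8. Corank 2; j^3 = (s - t)^3 is a perfect cube, so E-series; the 5-jet and mu = 8 give E_8.

E8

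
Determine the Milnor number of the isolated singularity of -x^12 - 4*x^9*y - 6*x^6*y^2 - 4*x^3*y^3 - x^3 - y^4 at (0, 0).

6

The Hessian of f at 0 is [[0, 0], [0, 0]] with rank 0, so corank 2. A Groebner basis of the Jacobian ideal J(f) in C{x,y} is {y^3, x^2}; counting standard monomials gives mu = 6. Corank 2; j^3 = -x^3 is a perfect cube, so E-series; the 4-jet and mu = 6 give E_6.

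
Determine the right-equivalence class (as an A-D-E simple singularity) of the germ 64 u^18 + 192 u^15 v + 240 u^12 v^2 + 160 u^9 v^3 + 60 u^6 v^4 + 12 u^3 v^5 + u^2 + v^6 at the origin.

A5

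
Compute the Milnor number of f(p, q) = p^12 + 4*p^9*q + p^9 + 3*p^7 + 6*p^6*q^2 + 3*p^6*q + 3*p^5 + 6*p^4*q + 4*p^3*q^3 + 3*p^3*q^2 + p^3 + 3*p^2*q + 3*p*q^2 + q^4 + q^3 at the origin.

6

The Hessian of f at 0 has rank 0. Corank 2; j^3 = (p + q)^3 is a perfect cube, so E-series; the 4-jet and mu = 6 give E_6.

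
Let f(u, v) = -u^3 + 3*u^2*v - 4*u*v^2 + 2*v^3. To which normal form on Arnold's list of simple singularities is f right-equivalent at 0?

D4

The Hessian of f at 0 is [[0, 0], [0, 0]] with rank 0, so corank 2. A Groebner basis of the Jacobian ideal J(f) in C{u,v} is {v^3, u^2 - 2*v^2/3, u*v - v^2}; counting standard monomials gives mu = 4. Corank 2; j^3 = -(u - v)*(u^2 - 2*u*v + 2*v^2) splits into three distinct lines over C (the quadratic factor has nonzero discriminant), so D_4.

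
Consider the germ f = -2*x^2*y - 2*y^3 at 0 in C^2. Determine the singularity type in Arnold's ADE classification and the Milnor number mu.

The Hessian of f at 0 is [[0, 0], [0, 0]] with rank 0, so corank 2. A Groebner basis of the Jacobian ideal J(f) in C{x,y} is {y^3, x^2 + 3*y^2, x*y}; counting standard monomials gives mu = 4. Corank 2; j^3 = -2*y*(x^2 + y^2) splits into three distinct lines over C (the quadratic factor has nonzero discriminant), so D_4.

Type D4, Milnor number mu = 4.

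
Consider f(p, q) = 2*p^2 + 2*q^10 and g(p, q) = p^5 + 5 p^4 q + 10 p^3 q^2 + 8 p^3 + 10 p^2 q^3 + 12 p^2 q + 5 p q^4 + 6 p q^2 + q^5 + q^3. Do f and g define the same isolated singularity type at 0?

The Hessian of f at 0 has rank 1. Corank 1: A-series; mu = 9 gives A_9. The Hessian of g at 0 has rank 0. Corank 2; j^3 = (2*p + q)^3 is a perfect cube, so E-series; the 5-jet and mu = 8 give E_8. f is A_9 but g is E_8, hence not right-equivalent.

No.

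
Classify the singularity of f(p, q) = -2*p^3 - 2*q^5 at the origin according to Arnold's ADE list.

E8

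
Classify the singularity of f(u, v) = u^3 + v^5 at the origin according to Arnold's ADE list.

The Hessian of f at 0 has rank 0. Corank 2; j^3 = u^3 is a perfect cube, so E-series; the 5-jet and mu = 8 give E_8.

E_{8}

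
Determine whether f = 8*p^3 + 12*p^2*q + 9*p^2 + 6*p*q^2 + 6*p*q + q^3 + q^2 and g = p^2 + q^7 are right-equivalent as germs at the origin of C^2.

No.

The Hessian of f at 0 is [[18, 6], [6, 2]] with rank 1, so corank 1. A Groebner basis of the Jacobian ideal J(f) in C{p,q} is {q^2, p + q/3}; counting standard monomials gives mu = 2. Corank 1: A-series; mu = 2 gives A_2. The Hessian of g at 0 is [[2, 0], [0, 0]] with rank 1, so corank 1. A Groebner basis of the Jacobian ideal J(g) in C{p,q} is {q^6, p}; counting standard monomials gives mu = 6. Corank 1: A-series; mu = 6 gives A_6. f is A_2 but g is A_6, hence not right-equivalent.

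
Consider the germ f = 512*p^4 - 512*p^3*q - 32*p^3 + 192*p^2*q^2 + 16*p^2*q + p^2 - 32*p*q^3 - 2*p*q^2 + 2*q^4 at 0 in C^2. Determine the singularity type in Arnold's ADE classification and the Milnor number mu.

Type A3, Milnor number mu = 3.

The Hessian of f at 0 is [[2, 0], [0, 0]] with rank 1, so corank 1. A Groebner basis of the Jacobian ideal J(f) in C{p,q} is {p^2, p*q, -p + q^2}; counting standard monomials gives mu = 3. Corank 1: A-series; mu = 3 gives A_3.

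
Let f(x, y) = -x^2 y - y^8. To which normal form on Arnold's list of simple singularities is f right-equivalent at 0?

The Hessian of f at 0 is [[0, 0], [0, 0]] with rank 0, so corank 2. A Groebner basis of the Jacobian ideal J(f) in C{x,y} is {x^2/8 + y^7, x^3, x*y}; counting standard monomials gives mu = 9. Corank 2; j^3 = -x^2*y has shape L^2 M (L != M), so D-series; mu = 9 gives D_9.

D_9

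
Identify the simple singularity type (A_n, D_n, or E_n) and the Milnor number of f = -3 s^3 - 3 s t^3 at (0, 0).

Type E_{7}, Milnor number mu = 7.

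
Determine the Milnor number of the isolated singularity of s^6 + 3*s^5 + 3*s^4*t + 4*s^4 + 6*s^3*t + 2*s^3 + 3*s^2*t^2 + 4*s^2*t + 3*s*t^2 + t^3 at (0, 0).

The Hessian of f at 0 is [[0, 0], [0, 0]] with rank 0, so corank 2. A Groebner basis of the Jacobian ideal J(f) in C{s,t} is {t^3, s^2 - 3*t^2/2, s*t + 3*t^2/2}; counting standard monomials gives mu = 4. Corank 2; j^3 = (s + t)*(2*s^2 + 2*s*t + t^2) splits into three distinct lines over C (the quadratic factor has nonzero discriminant), so D_4.

4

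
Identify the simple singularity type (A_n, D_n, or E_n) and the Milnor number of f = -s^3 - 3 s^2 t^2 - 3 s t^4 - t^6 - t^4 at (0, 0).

Type E6, Milnor number mu = 6.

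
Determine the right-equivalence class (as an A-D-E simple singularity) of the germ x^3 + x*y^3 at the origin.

The Hessian of f at 0 is [[0, 0], [0, 0]] with rank 0, so corank 2. A Groebner basis of the Jacobian ideal J(f) in C{x,y} is {x^3, x*y^2, 3*x^2 + y^3}; counting standard monomials gives mu = 7. Corank 2; j^3 = x^3 is a perfect cube, so E-series; the 4-jet and mu = 7 give E_7.

E_7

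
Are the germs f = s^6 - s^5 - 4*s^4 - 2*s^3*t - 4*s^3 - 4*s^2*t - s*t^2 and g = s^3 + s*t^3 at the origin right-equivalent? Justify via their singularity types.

No.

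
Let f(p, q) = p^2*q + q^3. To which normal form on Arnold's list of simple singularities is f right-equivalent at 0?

The Hessian of f at 0 is [[0, 0], [0, 0]] with rank 0, so corank 2. A Groebner basis of the Jacobian ideal J(f) in C{p,q} is {q^3, p^2 + 3*q^2, p*q}; counting standard monomials gives mu = 4. Corank 2; j^3 = q*(p^2 + q^2) splits into three distinct lines over C (the quadratic factor has nonzero discriminant), so D_4.

D_{4}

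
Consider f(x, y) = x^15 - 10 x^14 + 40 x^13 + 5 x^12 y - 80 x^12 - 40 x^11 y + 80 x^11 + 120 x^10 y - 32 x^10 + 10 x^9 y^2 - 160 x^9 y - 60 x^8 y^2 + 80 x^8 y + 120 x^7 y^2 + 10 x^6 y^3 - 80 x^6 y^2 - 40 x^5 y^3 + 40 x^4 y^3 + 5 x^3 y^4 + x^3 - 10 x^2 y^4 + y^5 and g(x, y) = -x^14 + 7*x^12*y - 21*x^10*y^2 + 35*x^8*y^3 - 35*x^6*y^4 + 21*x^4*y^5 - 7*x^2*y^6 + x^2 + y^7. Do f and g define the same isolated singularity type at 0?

No.

The Hessian of f at 0 has rank 0. Corank 2; j^3 = x^3 is a perfect cube, so E-series; the 5-jet and mu = 8 give E_8. The Hessian of g at 0 has rank 1. Corank 1: A-series; mu = 6 gives A_6. f is E_8 but g is A_6, hence not right-equivalent.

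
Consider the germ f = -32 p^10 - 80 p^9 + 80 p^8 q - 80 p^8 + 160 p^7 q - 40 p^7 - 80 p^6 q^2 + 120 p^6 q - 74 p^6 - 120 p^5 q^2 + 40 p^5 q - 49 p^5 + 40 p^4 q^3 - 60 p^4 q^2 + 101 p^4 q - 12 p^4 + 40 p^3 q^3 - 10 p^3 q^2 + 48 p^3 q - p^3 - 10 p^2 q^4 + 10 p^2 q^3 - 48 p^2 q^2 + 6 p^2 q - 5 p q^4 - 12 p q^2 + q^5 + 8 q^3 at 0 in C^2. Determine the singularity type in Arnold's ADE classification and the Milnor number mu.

Type E_8, Milnor number mu = 8.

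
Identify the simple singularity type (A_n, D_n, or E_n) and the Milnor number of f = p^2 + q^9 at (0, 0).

The Hessian of f at 0 has rank 1. Corank 1: A-series; mu = 8 gives A_8.

Type A_8, Milnor number mu = 8.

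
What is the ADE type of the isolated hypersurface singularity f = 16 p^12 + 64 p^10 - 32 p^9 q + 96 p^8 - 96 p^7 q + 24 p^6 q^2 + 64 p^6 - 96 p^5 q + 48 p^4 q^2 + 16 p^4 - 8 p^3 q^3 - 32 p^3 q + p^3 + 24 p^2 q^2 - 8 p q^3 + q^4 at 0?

E6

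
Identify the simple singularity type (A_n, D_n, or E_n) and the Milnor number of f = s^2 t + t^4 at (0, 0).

Type D5, Milnor number mu = 5.

The Hessian of f at 0 has rank 0. Corank 2; j^3 = s^2*t has shape L^2 M (L != M), so D-series; mu = 5 gives D_5.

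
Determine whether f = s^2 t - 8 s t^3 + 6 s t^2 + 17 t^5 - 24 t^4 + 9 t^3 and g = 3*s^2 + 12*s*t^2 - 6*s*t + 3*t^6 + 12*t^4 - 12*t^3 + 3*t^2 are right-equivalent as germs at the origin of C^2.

No.

The Hessian of f at 0 has rank 0. Corank 2; j^3 = t*(s + 3*t)^2 has shape L^2 M (L != M), so D-series; mu = 6 gives D_6. The Hessian of g at 0 has rank 1. Corank 1: A-series; mu = 5 gives A_5. f is D_6 but g is A_5, hence not right-equivalent.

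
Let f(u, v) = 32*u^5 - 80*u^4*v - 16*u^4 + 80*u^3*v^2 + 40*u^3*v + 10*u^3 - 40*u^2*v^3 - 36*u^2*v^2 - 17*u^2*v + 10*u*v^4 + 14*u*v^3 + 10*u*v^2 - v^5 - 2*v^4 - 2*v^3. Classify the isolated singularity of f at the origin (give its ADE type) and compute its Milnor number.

The Hessian of f at 0 is [[0, 0], [0, 0]] with rank 0, so corank 2. A Groebner basis of the Jacobian ideal J(f) in C{u,v} is {v^3, u^2 - 2*v^2/11, u*v - 5*v^2/11}; counting standard monomials gives mu = 4. Corank 2; j^3 = (2*u - v)*(5*u^2 - 6*u*v + 2*v^2) splits into three distinct lines over C (the quadratic factor has nonzero discriminant), so D_4.

Type D_4, Milnor number mu = 4.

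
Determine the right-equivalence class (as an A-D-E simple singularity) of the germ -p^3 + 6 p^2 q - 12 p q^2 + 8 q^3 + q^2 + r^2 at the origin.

A_{2}

The Hessian of f at 0 has rank 2. Corank 1: A-series; mu = 2 gives A_2.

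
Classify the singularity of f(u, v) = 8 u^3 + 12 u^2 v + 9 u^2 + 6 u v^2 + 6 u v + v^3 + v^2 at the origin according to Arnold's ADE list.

A_{2}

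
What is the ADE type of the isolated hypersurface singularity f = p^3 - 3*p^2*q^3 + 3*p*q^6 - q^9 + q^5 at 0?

E8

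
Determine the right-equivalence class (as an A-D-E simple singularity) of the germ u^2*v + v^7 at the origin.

D_8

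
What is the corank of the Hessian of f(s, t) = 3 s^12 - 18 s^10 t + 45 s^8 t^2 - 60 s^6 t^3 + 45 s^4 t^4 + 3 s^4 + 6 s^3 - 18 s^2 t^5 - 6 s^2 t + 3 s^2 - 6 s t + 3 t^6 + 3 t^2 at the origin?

1

The Hessian at 0 is [[6, -6], [-6, 6]] of rank 1; hence corank 1.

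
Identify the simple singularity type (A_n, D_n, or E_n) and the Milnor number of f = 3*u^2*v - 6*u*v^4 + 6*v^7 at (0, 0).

Type D_8, Milnor number mu = 8.

The Hessian of f at 0 has rank 0. Corank 2; j^3 = 3*u^2*v has shape L^2 M (L != M), so D-series; mu = 8 gives D_8.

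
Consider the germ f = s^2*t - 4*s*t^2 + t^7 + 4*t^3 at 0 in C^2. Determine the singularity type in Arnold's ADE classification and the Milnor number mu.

Type D_{8}, Milnor number mu = 8.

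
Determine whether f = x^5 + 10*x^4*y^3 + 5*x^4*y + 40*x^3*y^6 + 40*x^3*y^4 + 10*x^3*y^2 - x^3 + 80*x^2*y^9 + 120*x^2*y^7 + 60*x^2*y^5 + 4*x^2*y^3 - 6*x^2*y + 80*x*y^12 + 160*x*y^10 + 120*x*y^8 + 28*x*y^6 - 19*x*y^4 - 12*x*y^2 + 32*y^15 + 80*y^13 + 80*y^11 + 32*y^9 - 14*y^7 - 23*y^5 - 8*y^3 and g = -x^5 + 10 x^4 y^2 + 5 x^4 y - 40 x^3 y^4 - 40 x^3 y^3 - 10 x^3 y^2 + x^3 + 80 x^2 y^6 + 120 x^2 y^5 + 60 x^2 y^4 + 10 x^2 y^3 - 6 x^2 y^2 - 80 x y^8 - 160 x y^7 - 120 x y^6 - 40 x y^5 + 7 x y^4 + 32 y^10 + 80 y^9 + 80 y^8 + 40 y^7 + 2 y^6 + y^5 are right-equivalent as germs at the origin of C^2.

Yes.

The Hessian of f at 0 has rank 0. Corank 2; j^3 = -(x + 2*y)^3 is a perfect cube, so E-series; the 5-jet and mu = 8 give E_8. The Hessian of g at 0 has rank 0. Corank 2; j^3 = x^3 is a perfect cube, so E-series; the 5-jet and mu = 8 give E_8. Both have type E_8, hence right-equivalent.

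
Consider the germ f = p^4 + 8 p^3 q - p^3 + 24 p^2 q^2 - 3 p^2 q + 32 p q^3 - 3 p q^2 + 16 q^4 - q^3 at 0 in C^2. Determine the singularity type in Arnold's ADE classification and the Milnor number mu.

Type E_6, Milnor number mu = 6.

The Hessian of f at 0 is [[0, 0], [0, 0]] with rank 0, so corank 2. A Groebner basis of the Jacobian ideal J(f) in C{p,q} is {q^4, p*q^2 + 4*q^3/3, p^2 + 2*p*q + q^2}; counting standard monomials gives mu = 6. Corank 2; j^3 = -(p + q)^3 is a perfect cube, so E-series; the 4-jet and mu = 6 give E_6.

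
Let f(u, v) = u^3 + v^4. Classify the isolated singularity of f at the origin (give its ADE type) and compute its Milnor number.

The Hessian of f at 0 has rank 0. Corank 2; j^3 = u^3 is a perfect cube, so E-series; the 4-jet and mu = 6 give E_6.

Type E_{6}, Milnor number mu = 6.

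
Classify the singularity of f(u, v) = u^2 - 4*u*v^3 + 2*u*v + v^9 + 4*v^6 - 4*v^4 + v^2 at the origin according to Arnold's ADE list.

A_8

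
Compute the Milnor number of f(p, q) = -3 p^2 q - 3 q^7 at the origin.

The Hessian of f at 0 has rank 0. Corank 2; j^3 = -3*p^2*q has shape L^2 M (L != M), so D-series; mu = 8 gives D_8.

8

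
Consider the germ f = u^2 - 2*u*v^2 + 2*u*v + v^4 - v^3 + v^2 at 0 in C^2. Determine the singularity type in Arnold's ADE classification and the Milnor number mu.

The Hessian of f at 0 has rank 1. Corank 1: A-series; mu = 2 gives A_2.

Type A2, Milnor number mu = 2.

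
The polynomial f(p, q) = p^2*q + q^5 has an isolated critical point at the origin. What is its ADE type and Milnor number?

The Hessian of f at 0 has rank 0. Corank 2; j^3 = p^2*q has shape L^2 M (L != M), so D-series; mu = 6 gives D_6.

Type D_6, Milnor number mu = 6.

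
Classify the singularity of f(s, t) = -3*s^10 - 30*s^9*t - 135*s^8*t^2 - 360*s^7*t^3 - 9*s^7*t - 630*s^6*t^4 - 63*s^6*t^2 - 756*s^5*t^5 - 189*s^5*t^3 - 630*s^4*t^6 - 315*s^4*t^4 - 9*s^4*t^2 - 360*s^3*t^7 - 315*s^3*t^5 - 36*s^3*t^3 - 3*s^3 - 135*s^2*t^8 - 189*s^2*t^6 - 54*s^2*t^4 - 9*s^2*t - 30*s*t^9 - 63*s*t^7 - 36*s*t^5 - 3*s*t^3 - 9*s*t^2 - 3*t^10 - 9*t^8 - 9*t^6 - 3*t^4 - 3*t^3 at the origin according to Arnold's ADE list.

E_7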